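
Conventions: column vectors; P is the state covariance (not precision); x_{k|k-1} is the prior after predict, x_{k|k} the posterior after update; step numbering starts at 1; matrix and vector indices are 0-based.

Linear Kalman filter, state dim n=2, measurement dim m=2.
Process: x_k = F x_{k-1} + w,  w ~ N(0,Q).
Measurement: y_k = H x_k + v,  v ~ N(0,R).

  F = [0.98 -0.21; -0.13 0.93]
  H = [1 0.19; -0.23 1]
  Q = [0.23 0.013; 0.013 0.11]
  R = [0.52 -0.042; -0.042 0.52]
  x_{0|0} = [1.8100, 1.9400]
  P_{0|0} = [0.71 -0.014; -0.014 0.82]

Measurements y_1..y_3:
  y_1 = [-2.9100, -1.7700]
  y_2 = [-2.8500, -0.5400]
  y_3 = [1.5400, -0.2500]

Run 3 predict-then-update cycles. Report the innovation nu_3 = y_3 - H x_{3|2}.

step 1: x^-=[1.3664, 1.5689]  P^-=[0.9538 -0.2507; -0.2507 0.8346]  S=[1.4087 -0.3426; -0.3426 1.5204]  K=[0.6010 -0.1738; 0.0818 0.6053]  nu=[-4.5745, -3.0246]  x^+=[-0.8573, -0.6360]  P^+=[0.3275 -0.0403; -0.0403 0.3021]
step 2: x^-=[-0.7066, -0.4800]  P^-=[0.5744 -0.1255; -0.1255 0.3865]  S=[1.0607 -0.2207; -0.2207 0.9947]  K=[0.4877 -0.1508; 0.0396 0.4264]  nu=[-2.0522, -0.2225]  x^+=[-1.6739, -0.6562]  P^+=[0.2671 -0.0375; -0.0375 0.2115]
step 3: x^-=[-1.5026, -0.3927]  P^-=[0.5112 -0.0975; -0.0975 0.3065]  S=[1.0052 -0.1946; -0.1946 0.8984]  K=[0.4632 -0.1391; 0.0332 0.3733]  nu=[3.1172, -0.2029]  x^+=[-0.0305, -0.3650]  P^+=[0.2531 -0.0336; -0.0336 0.1850]

innov = [3.1172, -0.2029]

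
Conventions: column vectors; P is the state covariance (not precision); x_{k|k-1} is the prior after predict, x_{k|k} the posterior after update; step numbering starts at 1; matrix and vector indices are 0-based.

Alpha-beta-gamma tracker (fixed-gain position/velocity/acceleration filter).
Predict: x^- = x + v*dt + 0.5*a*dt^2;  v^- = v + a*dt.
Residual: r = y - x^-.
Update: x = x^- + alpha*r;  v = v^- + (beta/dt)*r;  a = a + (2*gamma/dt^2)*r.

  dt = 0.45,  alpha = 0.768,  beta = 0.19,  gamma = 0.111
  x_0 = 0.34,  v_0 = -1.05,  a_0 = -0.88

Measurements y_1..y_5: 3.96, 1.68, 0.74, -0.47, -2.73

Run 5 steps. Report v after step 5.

step 1: x_pred=-0.2216  r=4.1816  x^+=2.9899  v^+=0.3196  a^+=3.7043
step 2: x_pred=3.5087  r=-1.8287  x^+=2.1043  v^+=1.2144  a^+=1.6994
step 3: x_pred=2.8228  r=-2.0828  x^+=1.2232  v^+=1.0997  a^+=-0.5839
step 4: x_pred=1.6590  r=-2.1290  x^+=0.0239  v^+=-0.0620  a^+=-2.9179
step 5: x_pred=-0.2994  r=-2.4306  x^+=-2.1661  v^+=-2.4013  a^+=-5.5825

v_post = -2.4013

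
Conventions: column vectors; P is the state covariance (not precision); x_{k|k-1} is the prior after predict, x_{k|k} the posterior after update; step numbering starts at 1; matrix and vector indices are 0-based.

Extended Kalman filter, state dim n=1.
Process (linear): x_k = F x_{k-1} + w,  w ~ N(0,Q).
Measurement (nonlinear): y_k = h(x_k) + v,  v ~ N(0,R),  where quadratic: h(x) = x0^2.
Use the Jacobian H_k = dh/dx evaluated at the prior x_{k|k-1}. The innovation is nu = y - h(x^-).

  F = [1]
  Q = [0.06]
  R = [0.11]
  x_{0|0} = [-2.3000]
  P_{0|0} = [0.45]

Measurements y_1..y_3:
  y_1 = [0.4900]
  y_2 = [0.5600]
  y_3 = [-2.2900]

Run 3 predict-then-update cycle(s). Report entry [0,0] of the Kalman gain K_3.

K[0,0] = -0.3737

step 1: x^-=[-2.3000]  P^-=[0.5100]  H_jac=[-4.6000]  S=[10.9016]  K=[-0.2152]  nu=[-4.8000]  x^+=[-1.2671]  P^+=[0.0051]
step 2: x^-=[-1.2671]  P^-=[0.0651]  H_jac=[-2.5341]  S=[0.5283]  K=[-0.3125]  nu=[-1.0454]  x^+=[-0.9404]  P^+=[0.0136]
step 3: x^-=[-0.9404]  P^-=[0.0736]  H_jac=[-1.8808]  S=[0.3702]  K=[-0.3737]  nu=[-3.1744]  x^+=[0.2459]  P^+=[0.0219]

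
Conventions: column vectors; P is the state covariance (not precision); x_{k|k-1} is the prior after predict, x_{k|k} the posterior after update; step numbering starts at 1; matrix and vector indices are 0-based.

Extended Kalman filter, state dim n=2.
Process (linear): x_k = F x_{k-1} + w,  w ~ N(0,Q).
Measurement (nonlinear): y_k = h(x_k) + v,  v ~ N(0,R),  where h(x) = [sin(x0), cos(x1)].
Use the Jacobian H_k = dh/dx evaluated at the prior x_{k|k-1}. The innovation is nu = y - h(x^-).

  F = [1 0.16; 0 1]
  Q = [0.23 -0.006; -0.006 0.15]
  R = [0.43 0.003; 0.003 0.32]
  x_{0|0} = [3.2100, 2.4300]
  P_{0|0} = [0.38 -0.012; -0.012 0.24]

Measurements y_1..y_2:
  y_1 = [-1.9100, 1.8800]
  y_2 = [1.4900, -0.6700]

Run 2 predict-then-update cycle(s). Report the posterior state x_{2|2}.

x_post = [4.4093, 1.7146]

step 1: x^-=[3.5988, 2.4300]  P^-=[0.6123 0.0204; 0.0204 0.3900]  H_jac=[-0.8973 0.0000; 0.0000 -0.6530]  S=[0.9230 0.0150; 0.0150 0.4863]  K=[-0.5951 -0.0091; -0.0114 -0.5234]  nu=[-1.4686, 2.6373]  x^+=[4.4488, 1.0664]  P^+=[0.2852 0.0072; 0.0072 0.2565]
step 2: x^-=[4.6194, 1.0664]  P^-=[0.5241 0.0422; 0.0422 0.4065]  H_jac=[-0.0929 0.0000; 0.0000 -0.8755]  S=[0.4345 0.0064; 0.0064 0.6316]  K=[-0.1111 -0.0574; -0.0007 -0.5635]  nu=[2.4857, -1.1533]  x^+=[4.4093, 1.7146]  P^+=[0.5166 0.0214; 0.0214 0.2060]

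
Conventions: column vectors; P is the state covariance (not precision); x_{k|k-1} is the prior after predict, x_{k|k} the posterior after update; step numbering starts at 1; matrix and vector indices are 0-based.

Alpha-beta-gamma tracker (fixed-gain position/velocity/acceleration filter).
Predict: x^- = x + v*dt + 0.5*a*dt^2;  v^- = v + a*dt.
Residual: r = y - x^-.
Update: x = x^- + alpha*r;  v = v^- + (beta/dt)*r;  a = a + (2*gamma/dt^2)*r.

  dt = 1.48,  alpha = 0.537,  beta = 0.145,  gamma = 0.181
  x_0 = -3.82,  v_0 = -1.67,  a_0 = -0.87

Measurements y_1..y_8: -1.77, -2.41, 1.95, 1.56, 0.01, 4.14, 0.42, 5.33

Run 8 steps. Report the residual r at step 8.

step 1: x_pred=-7.2444  r=5.4744  x^+=-4.3047  v^+=-2.4213  a^+=0.0347
step 2: x_pred=-7.8501  r=5.4401  x^+=-4.9288  v^+=-1.8369  a^+=0.9338
step 3: x_pred=-6.6246  r=8.5746  x^+=-2.0200  v^+=0.3852  a^+=2.3509
step 4: x_pred=1.1248  r=0.4352  x^+=1.3585  v^+=3.9072  a^+=2.4228
step 5: x_pred=9.7947  r=-9.7847  x^+=4.5403  v^+=6.5343  a^+=0.8057
step 6: x_pred=15.0936  r=-10.9536  x^+=9.2115  v^+=6.6537  a^+=-1.0045
step 7: x_pred=17.9588  r=-17.5388  x^+=8.5405  v^+=3.4487  a^+=-3.9031
step 8: x_pred=9.3698  r=-4.0398  x^+=7.2004  v^+=-2.7237  a^+=-4.5707

resid = -4.0398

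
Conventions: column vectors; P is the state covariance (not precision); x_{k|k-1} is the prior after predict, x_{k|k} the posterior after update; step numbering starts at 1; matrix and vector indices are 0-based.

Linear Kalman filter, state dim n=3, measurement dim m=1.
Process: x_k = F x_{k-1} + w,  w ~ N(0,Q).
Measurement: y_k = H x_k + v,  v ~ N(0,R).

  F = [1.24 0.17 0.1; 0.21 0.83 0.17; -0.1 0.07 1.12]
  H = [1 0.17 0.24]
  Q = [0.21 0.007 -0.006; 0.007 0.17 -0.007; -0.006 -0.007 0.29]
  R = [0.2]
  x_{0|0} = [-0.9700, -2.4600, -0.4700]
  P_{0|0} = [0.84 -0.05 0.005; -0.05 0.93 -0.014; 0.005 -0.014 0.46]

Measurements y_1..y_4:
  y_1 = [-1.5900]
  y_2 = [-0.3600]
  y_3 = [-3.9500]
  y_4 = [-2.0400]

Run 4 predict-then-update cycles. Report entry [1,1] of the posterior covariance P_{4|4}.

P_post[1,1] = 0.5510

step 1: x^-=[-1.6680, -2.3254, -0.6016]  P^-=[1.5127 0.3111 -0.0469; 0.3111 0.8400 0.1083; -0.0469 0.1083 0.8774]  S=[1.8796]  K=[0.8269; 0.2553; 0.0969]  nu=[0.6177]  x^+=[-1.1572, -2.1677, -0.5418]  P^+=[0.2274 -0.0857 -0.1975; -0.0857 0.7175 0.0618; -0.1975 0.0618 0.8597]
step 2: x^-=[-1.8576, -2.1343, -0.6428]  P^-=[0.5059 0.0519 -0.1954; 0.0519 0.6726 0.2146; -0.1954 0.2146 1.4294]  S=[0.7490]  K=[0.6246; 0.2907; 0.2458]  nu=[2.0147]  x^+=[-0.5993, -1.5486, -0.1476]  P^+=[0.2137 -0.0841 -0.3104; -0.0841 0.6093 0.1611; -0.3104 0.1611 1.3841]
step 3: x^-=[-1.0211, -1.4363, -0.2138]  P^-=[0.4631 0.0287 -0.2723; 0.0287 0.6331 0.3771; -0.2723 0.3771 2.1273]  S=[0.7137]  K=[0.5641; 0.3178; 0.4236]  nu=[-2.6334]  x^+=[-2.5066, -2.2731, -1.3294]  P^+=[0.2360 -0.0993 -0.4429; -0.0993 0.5611 0.2810; -0.4429 0.2810 1.9992]
step 4: x^-=[-3.6275, -2.6391, -1.3974]  P^-=[0.4669 0.0047 -0.3667; 0.0047 0.6378 0.5760; -0.3667 0.5760 2.9476]  S=[0.7277]  K=[0.5218; 0.3454; 0.6027]  nu=[2.3716]  x^+=[-2.3901, -1.8199, 0.0320]  P^+=[0.2688 -0.1265 -0.5956; -0.1265 0.5510 0.4245; -0.5956 0.4245 2.6832]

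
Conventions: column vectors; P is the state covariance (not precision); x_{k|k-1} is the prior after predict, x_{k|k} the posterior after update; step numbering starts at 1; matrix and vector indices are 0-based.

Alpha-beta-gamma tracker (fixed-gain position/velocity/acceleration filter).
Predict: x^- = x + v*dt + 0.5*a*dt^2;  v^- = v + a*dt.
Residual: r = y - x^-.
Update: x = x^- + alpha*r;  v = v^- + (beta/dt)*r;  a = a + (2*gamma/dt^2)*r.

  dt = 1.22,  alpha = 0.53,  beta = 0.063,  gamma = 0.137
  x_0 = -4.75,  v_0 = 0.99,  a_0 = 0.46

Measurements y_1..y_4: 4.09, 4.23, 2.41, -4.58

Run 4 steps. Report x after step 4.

step 1: x_pred=-3.1999  r=7.2899  x^+=0.6638  v^+=1.9276  a^+=1.8020
step 2: x_pred=4.3565  r=-0.1265  x^+=4.2895  v^+=4.1195  a^+=1.7787
step 3: x_pred=10.6390  r=-8.2290  x^+=6.2776  v^+=5.8646  a^+=0.2638
step 4: x_pred=13.6288  r=-18.2088  x^+=3.9781  v^+=5.2462  a^+=-3.0882

x_post = 3.9781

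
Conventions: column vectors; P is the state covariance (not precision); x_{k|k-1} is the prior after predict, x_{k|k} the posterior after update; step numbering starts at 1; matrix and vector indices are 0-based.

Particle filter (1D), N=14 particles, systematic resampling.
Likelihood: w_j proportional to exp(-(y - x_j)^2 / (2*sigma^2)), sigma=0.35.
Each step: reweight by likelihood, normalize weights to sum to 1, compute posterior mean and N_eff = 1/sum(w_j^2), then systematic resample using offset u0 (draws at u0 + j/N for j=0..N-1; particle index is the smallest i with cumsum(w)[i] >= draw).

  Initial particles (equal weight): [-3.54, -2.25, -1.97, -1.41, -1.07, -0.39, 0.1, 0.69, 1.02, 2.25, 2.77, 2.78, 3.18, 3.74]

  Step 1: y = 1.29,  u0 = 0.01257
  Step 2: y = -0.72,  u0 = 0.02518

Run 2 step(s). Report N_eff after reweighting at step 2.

step 1: w=[0.0000, 0.0000, 0.0000, 0.0000, 0.0000, 0.0000, 0.0031, 0.2302, 0.7432, 0.0233, 0.0001, 0.0001, 0.0000, 0.0000]  mean=0.9702  Neff=1.6506  idx=[7, 7, 7, 7, 8, 8, 8, 8, 8, 8, 8, 8, 8, 8]
step 2: w=[0.2413, 0.2413, 0.2413, 0.2413, 0.0035, 0.0035, 0.0035, 0.0035, 0.0035, 0.0035, 0.0035, 0.0035, 0.0035, 0.0035]  mean=0.7014  Neff=4.2903  idx=[0, 0, 0, 0, 1, 1, 1, 2, 2, 2, 3, 3, 3, 3]

N_eff = 4.2903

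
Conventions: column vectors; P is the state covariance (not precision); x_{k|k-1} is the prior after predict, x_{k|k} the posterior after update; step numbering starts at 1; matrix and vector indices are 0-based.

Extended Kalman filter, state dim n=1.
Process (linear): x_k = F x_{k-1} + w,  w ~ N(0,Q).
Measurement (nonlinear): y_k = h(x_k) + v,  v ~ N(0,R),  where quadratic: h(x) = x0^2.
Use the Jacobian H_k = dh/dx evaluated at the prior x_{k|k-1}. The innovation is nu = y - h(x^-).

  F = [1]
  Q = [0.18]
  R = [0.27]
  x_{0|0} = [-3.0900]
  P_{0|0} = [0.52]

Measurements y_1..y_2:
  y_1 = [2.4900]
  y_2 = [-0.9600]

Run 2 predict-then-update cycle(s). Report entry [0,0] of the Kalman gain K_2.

K[0,0] = -0.2333

step 1: x^-=[-3.0900]  P^-=[0.7000]  H_jac=[-6.1800]  S=[27.0047]  K=[-0.1602]  nu=[-7.0581]  x^+=[-1.9593]  P^+=[0.0070]
step 2: x^-=[-1.9593]  P^-=[0.1870]  H_jac=[-3.9187]  S=[3.1415]  K=[-0.2333]  nu=[-4.7990]  x^+=[-0.8399]  P^+=[0.0161]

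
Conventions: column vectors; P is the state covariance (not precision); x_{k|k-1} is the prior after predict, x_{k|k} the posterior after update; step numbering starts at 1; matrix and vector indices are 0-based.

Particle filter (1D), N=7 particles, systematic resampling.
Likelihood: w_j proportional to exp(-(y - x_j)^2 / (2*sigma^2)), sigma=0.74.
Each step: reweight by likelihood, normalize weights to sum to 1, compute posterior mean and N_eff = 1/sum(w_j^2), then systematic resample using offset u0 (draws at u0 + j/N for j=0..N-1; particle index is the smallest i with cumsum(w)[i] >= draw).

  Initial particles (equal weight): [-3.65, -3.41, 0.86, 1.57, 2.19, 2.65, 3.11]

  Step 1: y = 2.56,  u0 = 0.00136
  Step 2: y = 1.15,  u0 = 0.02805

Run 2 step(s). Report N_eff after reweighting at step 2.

step 1: w=[0.0000, 0.0000, 0.0229, 0.1312, 0.2834, 0.3188, 0.2436]  mean=2.4489  Neff=3.8603  idx=[2, 3, 4, 4, 5, 5, 6]
step 2: w=[0.3297, 0.3031, 0.1326, 0.1326, 0.0456, 0.0456, 0.0107]  mean=1.6153  Neff=4.1660  idx=[0, 0, 0, 1, 1, 2, 3]

N_eff = 4.1660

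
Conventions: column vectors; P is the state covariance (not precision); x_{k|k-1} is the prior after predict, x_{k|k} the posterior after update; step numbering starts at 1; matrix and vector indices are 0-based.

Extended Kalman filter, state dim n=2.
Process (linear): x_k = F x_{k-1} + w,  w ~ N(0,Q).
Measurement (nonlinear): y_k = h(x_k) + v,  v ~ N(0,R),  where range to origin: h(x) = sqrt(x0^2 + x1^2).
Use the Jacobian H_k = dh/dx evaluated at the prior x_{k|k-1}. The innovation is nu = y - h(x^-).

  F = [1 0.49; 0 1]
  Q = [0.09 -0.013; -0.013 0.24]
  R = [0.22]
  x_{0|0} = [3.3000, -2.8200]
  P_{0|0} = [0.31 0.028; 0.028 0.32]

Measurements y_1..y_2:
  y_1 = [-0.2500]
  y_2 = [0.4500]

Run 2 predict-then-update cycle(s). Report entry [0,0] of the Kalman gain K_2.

step 1: x^-=[1.9182, -2.8200]  P^-=[0.5043 0.1718; 0.1718 0.5600]  H_jac=[0.5624 -0.8268]  S=[0.6026]  K=[0.2349; -0.6081]  nu=[-3.6606]  x^+=[1.0582, -0.5942]  P^+=[0.4710 0.2579; 0.2579 0.3372]
step 2: x^-=[0.7671, -0.5942]  P^-=[0.8947 0.4101; 0.4101 0.5772]  H_jac=[0.7906 -0.6124]  S=[0.5986]  K=[0.7622; -0.0488]  nu=[-0.5203]  x^+=[0.3705, -0.5688]  P^+=[0.5470 0.4324; 0.4324 0.5758]

K[0,0] = 0.7622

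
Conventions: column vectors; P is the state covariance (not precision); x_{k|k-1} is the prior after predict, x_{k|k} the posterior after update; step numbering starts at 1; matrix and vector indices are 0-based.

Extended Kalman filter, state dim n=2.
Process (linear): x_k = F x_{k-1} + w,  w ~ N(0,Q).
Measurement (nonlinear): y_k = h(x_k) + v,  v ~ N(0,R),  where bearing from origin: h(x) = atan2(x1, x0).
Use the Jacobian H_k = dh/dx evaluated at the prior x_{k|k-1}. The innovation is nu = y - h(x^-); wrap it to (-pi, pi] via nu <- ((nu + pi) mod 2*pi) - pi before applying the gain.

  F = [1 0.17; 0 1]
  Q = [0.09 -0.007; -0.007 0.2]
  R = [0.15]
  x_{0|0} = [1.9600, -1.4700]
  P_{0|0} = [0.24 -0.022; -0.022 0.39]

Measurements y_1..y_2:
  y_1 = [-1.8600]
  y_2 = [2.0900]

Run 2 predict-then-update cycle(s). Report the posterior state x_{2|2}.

step 1: x^-=[1.7101, -1.4700]  P^-=[0.3338 0.0373; 0.0373 0.5900]  H_jac=[0.2891 0.3363]  S=[0.2519]  K=[0.4329; 0.8306]  nu=[-1.1500]  x^+=[1.2123, -2.4251]  P^+=[0.2866 -0.0533; -0.0533 0.4163]
step 2: x^-=[0.8000, -2.4251]  P^-=[0.3705 0.0105; 0.0105 0.6163]  H_jac=[0.3719 0.1227]  S=[0.2115]  K=[0.6577; 0.3760]  nu=[-2.9410]  x^+=[-1.1342, -3.5309]  P^+=[0.2791 -0.0418; -0.0418 0.5864]

x_post = [-1.1342, -3.5309]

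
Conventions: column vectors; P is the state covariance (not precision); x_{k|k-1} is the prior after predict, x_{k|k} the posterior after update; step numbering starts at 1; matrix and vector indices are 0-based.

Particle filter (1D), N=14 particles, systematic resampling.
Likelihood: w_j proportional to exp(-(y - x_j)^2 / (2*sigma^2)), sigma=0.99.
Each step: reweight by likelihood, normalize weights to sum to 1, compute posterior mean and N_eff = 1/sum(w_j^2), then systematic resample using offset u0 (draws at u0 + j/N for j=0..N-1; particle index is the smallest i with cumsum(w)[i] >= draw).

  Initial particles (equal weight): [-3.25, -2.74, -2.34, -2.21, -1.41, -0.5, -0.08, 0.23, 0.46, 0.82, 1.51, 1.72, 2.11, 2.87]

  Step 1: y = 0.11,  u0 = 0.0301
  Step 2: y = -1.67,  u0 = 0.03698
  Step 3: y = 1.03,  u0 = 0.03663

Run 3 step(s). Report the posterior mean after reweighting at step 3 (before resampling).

step 1: w=[0.0005, 0.0028, 0.0082, 0.0112, 0.0536, 0.1442, 0.1711, 0.1730, 0.1638, 0.1348, 0.0641, 0.0465, 0.0227, 0.0036]  mean=0.2459  Neff=7.4145  idx=[4, 5, 5, 6, 6, 6, 7, 7, 8, 8, 9, 9, 10, 11]
step 2: w=[0.2846, 0.1465, 0.1465, 0.0811, 0.0811, 0.0811, 0.0467, 0.0467, 0.0291, 0.0291, 0.0125, 0.0125, 0.0017, 0.0008]  mean=-0.4945  Neff=6.6656  idx=[0, 0, 0, 0, 1, 1, 2, 2, 3, 4, 5, 6, 7, 9]
step 3: w=[0.0091, 0.0091, 0.0091, 0.0091, 0.0572, 0.0572, 0.0572, 0.0572, 0.1008, 0.1008, 0.1008, 0.1363, 0.1363, 0.1600]  mean=-0.0534  Neff=9.3775  idx=[4, 5, 6, 7, 8, 9, 9, 10, 11, 11, 12, 12, 13, 13]

post_mean = -0.0534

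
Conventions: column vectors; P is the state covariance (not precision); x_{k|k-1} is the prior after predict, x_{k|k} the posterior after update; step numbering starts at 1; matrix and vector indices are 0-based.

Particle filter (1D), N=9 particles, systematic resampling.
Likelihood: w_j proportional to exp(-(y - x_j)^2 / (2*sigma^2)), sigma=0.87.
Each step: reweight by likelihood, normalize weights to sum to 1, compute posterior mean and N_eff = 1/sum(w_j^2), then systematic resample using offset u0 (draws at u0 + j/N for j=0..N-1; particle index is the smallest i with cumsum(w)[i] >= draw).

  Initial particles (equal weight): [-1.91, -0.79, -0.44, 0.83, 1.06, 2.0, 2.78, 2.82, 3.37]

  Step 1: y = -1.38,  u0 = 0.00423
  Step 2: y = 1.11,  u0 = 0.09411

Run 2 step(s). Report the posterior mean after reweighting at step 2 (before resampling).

post_mean = -0.5996

step 1: w=[0.3703, 0.3543, 0.2487, 0.0177, 0.0087, 0.0002, 0.0000, 0.0000, 0.0000]  mean=-1.0722  Neff=3.0778  idx=[0, 0, 0, 0, 1, 1, 1, 2, 2]
step 2: w=[0.0035, 0.0035, 0.0035, 0.0035, 0.1325, 0.1325, 0.1325, 0.2943, 0.2943]  mean=-0.5996  Neff=4.4266  idx=[4, 5, 6, 7, 7, 7, 8, 8, 8]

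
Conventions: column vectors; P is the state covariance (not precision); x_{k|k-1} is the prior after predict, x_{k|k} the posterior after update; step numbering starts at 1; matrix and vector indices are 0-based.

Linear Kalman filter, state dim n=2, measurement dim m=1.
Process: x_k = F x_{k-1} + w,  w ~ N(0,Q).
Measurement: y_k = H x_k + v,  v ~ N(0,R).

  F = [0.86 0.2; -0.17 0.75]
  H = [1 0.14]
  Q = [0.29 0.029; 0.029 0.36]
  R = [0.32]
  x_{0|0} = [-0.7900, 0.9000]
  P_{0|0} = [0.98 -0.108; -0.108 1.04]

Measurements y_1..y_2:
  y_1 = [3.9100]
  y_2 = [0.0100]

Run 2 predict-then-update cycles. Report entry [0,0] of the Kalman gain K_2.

K[0,0] = 0.5846

step 1: x^-=[-0.4994, 0.8093]  P^-=[1.0193 -0.0243; -0.0243 1.0009]  S=[1.3521]  K=[0.7513; 0.0857]  nu=[4.2961]  x^+=[2.7284, 1.1774]  P^+=[0.2560 -0.1113; -0.1113 0.9909]
step 2: x^-=[2.5819, 0.4192]  P^-=[0.4807 0.0722; 0.0722 0.9532]  S=[0.8396]  K=[0.5846; 0.2449]  nu=[-2.6306]  x^+=[1.0441, -0.2251]  P^+=[0.1938 -0.0480; -0.0480 0.9028]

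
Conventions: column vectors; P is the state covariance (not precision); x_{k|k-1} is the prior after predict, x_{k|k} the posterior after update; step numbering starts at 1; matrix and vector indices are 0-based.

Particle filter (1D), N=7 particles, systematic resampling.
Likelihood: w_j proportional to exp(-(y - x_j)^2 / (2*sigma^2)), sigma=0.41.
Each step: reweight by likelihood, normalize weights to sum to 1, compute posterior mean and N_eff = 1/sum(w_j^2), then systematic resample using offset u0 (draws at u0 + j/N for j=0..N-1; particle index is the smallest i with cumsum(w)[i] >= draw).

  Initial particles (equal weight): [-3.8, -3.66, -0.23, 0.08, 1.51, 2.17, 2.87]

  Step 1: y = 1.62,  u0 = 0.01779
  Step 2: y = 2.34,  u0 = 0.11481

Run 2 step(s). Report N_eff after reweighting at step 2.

N_eff = 3.4792

step 1: w=[0.0000, 0.0000, 0.0000, 0.0006, 0.6981, 0.2943, 0.0069]  mean=1.7127  Neff=1.7421  idx=[4, 4, 4, 4, 4, 5, 5]
step 2: w=[0.0520, 0.0520, 0.0520, 0.0520, 0.0520, 0.3701, 0.3701]  mean=1.9985  Neff=3.4792  idx=[2, 4, 5, 5, 6, 6, 6]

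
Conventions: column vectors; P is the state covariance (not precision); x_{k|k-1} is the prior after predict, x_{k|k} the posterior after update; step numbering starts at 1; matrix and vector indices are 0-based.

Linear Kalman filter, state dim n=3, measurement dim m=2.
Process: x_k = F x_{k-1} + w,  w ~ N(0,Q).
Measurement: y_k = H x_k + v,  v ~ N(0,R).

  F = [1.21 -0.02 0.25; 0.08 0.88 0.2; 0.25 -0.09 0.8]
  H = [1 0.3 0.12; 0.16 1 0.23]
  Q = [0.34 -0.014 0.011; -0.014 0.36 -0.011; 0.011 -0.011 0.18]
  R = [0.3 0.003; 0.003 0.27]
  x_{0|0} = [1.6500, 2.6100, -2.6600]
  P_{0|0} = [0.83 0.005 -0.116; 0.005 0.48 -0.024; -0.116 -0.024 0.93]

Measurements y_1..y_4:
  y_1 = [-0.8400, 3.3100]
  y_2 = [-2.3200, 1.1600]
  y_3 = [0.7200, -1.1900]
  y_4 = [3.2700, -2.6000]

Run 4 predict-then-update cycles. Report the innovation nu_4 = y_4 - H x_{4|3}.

innov = [4.6092, -1.7692]

step 1: x^-=[1.2793, 1.8968, -1.9504]  P^-=[1.5433 0.0741 0.3298; 0.0741 0.7628 0.0878; 0.3298 0.0878 0.7878]  S=[2.0533 0.6770; 0.6770 1.2023]  K=[0.8263 -0.1351; -0.0802 0.7062; 0.1612 0.1768]  nu=[-2.4543, 1.6571]  x^+=[-0.9726, 3.2638, -2.0529]  P^+=[0.2706 -0.0775 0.0009; -0.0775 0.2266 -0.1033; 0.0009 -0.1033 0.6583]
step 2: x^-=[-1.7554, 2.3837, -2.1792]  P^-=[0.7828 -0.0634 0.2386; -0.0634 0.5163 -0.0055; 0.2386 -0.0055 0.6388]  S=[1.1573 0.2928; 0.2928 0.8349]  K=[0.7125 -0.1100; -0.0817 0.6334; 0.2377 0.1318]  nu=[-1.0183, -0.4417]  x^+=[-2.4323, 2.1872, -2.4794]  P^+=[0.2310 -0.0726 0.0349; -0.0726 0.2039 -0.0936; 0.0349 -0.0936 0.5405]
step 3: x^-=[-3.6067, 1.2343, -2.7885]  P^-=[0.7377 -0.0564 0.2372; -0.0564 0.4990 -0.0117; 0.2372 -0.0117 0.5728]  S=[1.1130 0.2843; 0.2843 0.8122]  K=[0.6991 -0.1017; -0.0776 0.6271; 0.2438 0.1091]  nu=[4.2910, -1.2059]  x^+=[-0.4843, 0.1449, -1.8738]  P^+=[0.2257 -0.0711 0.0419; -0.0711 0.2005 -0.0873; 0.0419 -0.0873 0.4818]
step 4: x^-=[-1.0574, -0.2860, -1.6332]  P^-=[0.7303 -0.0551 0.2306; -0.0551 0.4966 -0.0155; 0.2306 -0.0155 0.5366]  S=[1.1039 0.2805; 0.2805 0.8059]  K=[0.6971 -0.1001; -0.0760 0.6273; 0.2384 0.0967]  nu=[4.6092, -1.7692]  x^+=[2.3328, -1.7460, -0.7052]  P^+=[0.2249 -0.0708 0.0427; -0.0708 0.1999 -0.0843; 0.0427 -0.0843 0.4534]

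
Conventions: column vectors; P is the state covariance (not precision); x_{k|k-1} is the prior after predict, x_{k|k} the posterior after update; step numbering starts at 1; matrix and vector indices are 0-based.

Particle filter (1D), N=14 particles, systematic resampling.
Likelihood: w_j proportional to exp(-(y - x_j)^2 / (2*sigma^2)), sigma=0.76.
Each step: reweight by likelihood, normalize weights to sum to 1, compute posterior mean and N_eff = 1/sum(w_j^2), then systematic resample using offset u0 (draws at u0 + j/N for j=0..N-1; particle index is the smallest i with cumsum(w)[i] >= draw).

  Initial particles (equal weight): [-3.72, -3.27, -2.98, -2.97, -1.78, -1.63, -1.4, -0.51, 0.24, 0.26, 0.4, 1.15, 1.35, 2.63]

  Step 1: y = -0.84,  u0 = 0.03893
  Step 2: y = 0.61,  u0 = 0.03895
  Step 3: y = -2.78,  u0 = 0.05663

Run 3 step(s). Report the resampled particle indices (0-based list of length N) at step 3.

resampled_idx = [0, 0, 0, 0, 1, 1, 1, 1, 2, 2, 2, 2, 3, 10]

step 1: w=[0.0002, 0.0016, 0.0050, 0.0052, 0.1227, 0.1536, 0.2009, 0.2399, 0.0960, 0.0925, 0.0697, 0.0086, 0.0041, 0.0000]  mean=-0.8183  Neff=6.2756  idx=[4, 4, 5, 5, 6, 6, 6, 7, 7, 7, 8, 8, 9, 10]
step 2: w=[0.0015, 0.0015, 0.0027, 0.0027, 0.0063, 0.0063, 0.0063, 0.0706, 0.0706, 0.0706, 0.1857, 0.1857, 0.1881, 0.2013]  mean=0.0698  Neff=6.2514  idx=[7, 8, 9, 10, 10, 10, 11, 11, 11, 12, 12, 13, 13, 13]
step 3: w=[0.3037, 0.3037, 0.3037, 0.0098, 0.0098, 0.0098, 0.0098, 0.0098, 0.0098, 0.0088, 0.0088, 0.0041, 0.0041, 0.0041]  mean=-0.4410  Neff=3.6033  idx=[0, 0, 0, 0, 1, 1, 1, 1, 2, 2, 2, 2, 3, 10]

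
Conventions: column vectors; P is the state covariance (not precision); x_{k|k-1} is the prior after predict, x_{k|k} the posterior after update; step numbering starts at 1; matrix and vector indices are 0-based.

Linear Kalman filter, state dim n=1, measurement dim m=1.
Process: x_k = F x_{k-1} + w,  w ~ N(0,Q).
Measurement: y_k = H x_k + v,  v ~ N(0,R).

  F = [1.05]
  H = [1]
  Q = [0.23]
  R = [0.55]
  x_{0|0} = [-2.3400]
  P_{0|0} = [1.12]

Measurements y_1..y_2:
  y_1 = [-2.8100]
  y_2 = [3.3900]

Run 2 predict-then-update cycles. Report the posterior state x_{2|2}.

x_post = [0.5791]

step 1: x^-=[-2.4570]  P^-=[1.4648]  S=[2.0148]  K=[0.7270]  nu=[-0.3530]  x^+=[-2.7136]  P^+=[0.3999]
step 2: x^-=[-2.8493]  P^-=[0.6708]  S=[1.2208]  K=[0.5495]  nu=[6.2393]  x^+=[0.5791]  P^+=[0.3022]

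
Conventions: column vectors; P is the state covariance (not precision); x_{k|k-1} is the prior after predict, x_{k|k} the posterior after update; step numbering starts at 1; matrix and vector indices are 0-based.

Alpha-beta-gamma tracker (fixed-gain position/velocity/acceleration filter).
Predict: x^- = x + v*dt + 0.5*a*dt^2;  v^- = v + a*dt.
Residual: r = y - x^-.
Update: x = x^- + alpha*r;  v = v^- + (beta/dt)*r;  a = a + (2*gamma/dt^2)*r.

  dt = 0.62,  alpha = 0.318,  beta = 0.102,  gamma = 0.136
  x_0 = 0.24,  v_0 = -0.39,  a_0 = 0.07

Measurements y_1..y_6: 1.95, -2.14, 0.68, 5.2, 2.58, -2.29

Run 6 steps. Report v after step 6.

step 1: x_pred=0.0117  r=1.9383  x^+=0.6280  v^+=-0.0277  a^+=1.4416
step 2: x_pred=0.8879  r=-3.0279  x^+=-0.0749  v^+=0.3679  a^+=-0.7010
step 3: x_pred=0.0184  r=0.6616  x^+=0.2288  v^+=0.0421  a^+=-0.2329
step 4: x_pred=0.2102  r=4.9898  x^+=1.7969  v^+=0.7187  a^+=3.2979
step 5: x_pred=2.8764  r=-0.2964  x^+=2.7821  v^+=2.7146  a^+=3.0882
step 6: x_pred=5.0587  r=-7.3487  x^+=2.7218  v^+=3.4203  a^+=-2.1117

v_post = 3.4203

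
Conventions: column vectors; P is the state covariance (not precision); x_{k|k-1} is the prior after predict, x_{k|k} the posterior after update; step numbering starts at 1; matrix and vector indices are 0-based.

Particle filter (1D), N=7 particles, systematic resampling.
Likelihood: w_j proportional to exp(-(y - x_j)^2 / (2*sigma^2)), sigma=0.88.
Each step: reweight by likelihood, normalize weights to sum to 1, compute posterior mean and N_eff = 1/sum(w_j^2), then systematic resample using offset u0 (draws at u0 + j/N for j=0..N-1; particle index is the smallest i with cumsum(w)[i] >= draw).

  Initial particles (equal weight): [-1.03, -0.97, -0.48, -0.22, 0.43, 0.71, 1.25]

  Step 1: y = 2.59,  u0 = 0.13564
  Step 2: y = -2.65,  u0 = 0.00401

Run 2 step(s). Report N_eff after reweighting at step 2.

N_eff = 2.8299

step 1: w=[0.0004, 0.0006, 0.0048, 0.0129, 0.1038, 0.2154, 0.6621]  mean=1.0190  Neff=2.0174  idx=[5, 5, 6, 6, 6, 6, 6]
step 2: w=[0.4170, 0.4170, 0.0332, 0.0332, 0.0332, 0.0332, 0.0332]  mean=0.7996  Neff=2.8299  idx=[0, 0, 0, 1, 1, 1, 2]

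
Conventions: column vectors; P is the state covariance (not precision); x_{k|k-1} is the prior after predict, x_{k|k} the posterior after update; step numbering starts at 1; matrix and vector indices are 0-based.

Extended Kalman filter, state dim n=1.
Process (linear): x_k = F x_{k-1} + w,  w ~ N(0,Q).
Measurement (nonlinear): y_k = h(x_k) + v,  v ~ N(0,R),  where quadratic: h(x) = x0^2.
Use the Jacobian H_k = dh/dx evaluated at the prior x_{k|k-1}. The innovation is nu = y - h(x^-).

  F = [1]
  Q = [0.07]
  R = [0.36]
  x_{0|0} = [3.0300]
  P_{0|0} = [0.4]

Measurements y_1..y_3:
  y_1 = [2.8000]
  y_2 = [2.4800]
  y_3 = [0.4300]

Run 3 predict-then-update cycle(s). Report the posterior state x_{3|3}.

x_post = [1.1676]

step 1: x^-=[3.0300]  P^-=[0.4700]  H_jac=[6.0600]  S=[17.6201]  K=[0.1616]  nu=[-6.3809]  x^+=[1.9986]  P^+=[0.0096]
step 2: x^-=[1.9986]  P^-=[0.0796]  H_jac=[3.9971]  S=[1.6318]  K=[0.1950]  nu=[-1.5142]  x^+=[1.7033]  P^+=[0.0176]
step 3: x^-=[1.7033]  P^-=[0.0876]  H_jac=[3.4066]  S=[1.3761]  K=[0.2168]  nu=[-2.4712]  x^+=[1.1676]  P^+=[0.0229]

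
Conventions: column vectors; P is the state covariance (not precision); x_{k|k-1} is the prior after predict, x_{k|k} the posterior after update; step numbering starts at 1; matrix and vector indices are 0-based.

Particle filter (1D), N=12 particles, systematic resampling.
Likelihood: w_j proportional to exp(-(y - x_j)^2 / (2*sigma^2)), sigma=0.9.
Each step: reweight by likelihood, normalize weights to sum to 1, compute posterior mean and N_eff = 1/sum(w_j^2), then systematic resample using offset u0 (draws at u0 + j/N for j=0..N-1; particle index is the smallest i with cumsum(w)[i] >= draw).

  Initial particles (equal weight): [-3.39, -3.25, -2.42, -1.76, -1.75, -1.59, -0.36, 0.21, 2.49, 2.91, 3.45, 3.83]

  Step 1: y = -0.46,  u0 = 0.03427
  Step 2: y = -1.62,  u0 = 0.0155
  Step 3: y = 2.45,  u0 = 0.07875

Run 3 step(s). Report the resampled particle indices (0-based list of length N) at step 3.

step 1: w=[0.0016, 0.0027, 0.0308, 0.1163, 0.1182, 0.1501, 0.3281, 0.2502, 0.0015, 0.0003, 0.0000, 0.0000]  mean=-0.8000  Neff=4.5193  idx=[2, 3, 4, 5, 5, 6, 6, 6, 6, 7, 7, 7]
step 2: w=[0.1031, 0.1513, 0.1515, 0.1530, 0.1530, 0.0575, 0.0575, 0.0575, 0.0575, 0.0194, 0.0194, 0.0194]  mean=-1.3382  Neff=8.4993  idx=[0, 0, 1, 2, 2, 3, 3, 4, 4, 5, 7, 8]
step 3: w=[0.0000, 0.0000, 0.0008, 0.0008, 0.0008, 0.0018, 0.0018, 0.0018, 0.0018, 0.3301, 0.3301, 0.3301]  mean=-0.3723  Neff=3.0589  idx=[9, 9, 9, 9, 10, 10, 10, 10, 11, 11, 11, 11]

resampled_idx = [9, 9, 9, 9, 10, 10, 10, 10, 11, 11, 11, 11]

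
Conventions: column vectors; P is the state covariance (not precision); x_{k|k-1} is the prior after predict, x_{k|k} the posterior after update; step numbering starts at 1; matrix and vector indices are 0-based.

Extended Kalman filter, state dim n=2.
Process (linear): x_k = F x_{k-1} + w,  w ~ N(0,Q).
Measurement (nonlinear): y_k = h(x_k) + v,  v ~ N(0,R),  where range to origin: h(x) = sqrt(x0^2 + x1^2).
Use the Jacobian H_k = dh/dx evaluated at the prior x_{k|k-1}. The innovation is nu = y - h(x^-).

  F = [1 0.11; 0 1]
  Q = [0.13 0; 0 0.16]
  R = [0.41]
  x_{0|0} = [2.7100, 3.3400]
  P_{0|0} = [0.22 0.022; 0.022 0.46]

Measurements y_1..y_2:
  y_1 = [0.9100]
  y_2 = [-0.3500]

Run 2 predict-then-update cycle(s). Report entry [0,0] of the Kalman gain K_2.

step 1: x^-=[3.0774, 3.3400]  P^-=[0.3604 0.0726; 0.0726 0.6200]  H_jac=[0.6776 0.7354]  S=[0.9832]  K=[0.3027; 0.5138]  nu=[-3.6316]  x^+=[1.9781, 1.4741]  P^+=[0.2703 -0.0803; -0.0803 0.3604]
step 2: x^-=[2.1403, 1.4741]  P^-=[0.3870 -0.0407; -0.0407 0.5204]  H_jac=[0.8236 0.5672]  S=[0.8020]  K=[0.3687; 0.3263]  nu=[-2.9488]  x^+=[1.0531, 0.5117]  P^+=[0.2780 -0.1372; -0.1372 0.4350]

K[0,0] = 0.3687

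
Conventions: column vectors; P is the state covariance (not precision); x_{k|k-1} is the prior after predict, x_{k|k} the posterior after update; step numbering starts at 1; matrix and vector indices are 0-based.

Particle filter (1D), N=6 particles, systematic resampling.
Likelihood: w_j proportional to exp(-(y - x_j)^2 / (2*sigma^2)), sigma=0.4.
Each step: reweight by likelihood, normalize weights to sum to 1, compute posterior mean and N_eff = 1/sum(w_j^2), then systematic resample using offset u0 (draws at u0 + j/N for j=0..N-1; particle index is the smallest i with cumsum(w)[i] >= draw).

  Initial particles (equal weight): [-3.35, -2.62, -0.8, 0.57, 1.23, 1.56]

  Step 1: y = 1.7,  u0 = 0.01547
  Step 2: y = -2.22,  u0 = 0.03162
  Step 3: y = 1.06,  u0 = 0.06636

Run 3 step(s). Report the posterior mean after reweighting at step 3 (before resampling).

post_mean = 1.2300

step 1: w=[0.0000, 0.0000, 0.0000, 0.0127, 0.3433, 0.6440]  mean=1.4342  Neff=1.8769  idx=[4, 4, 4, 5, 5, 5]
step 2: w=[0.3331, 0.3331, 0.3331, 0.0002, 0.0002, 0.0002]  mean=1.2302  Neff=3.0035  idx=[0, 0, 1, 1, 2, 2]
step 3: w=[0.1667, 0.1667, 0.1667, 0.1667, 0.1667, 0.1667]  mean=1.2300  Neff=6.0000  idx=[0, 1, 2, 3, 4, 5]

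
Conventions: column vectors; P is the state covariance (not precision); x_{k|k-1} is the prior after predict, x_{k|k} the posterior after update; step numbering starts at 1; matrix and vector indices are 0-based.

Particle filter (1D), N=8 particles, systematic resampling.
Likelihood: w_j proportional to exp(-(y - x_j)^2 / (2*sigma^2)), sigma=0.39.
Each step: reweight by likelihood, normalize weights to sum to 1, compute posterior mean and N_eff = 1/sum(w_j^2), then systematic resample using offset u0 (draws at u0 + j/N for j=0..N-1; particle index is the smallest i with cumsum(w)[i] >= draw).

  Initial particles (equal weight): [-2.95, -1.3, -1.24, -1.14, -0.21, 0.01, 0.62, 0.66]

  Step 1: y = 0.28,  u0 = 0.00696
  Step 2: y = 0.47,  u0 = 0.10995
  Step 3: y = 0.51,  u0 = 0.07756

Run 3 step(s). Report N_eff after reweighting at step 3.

step 1: w=[0.0000, 0.0001, 0.0002, 0.0005, 0.1782, 0.3087, 0.2683, 0.2440]  mean=0.2921  Neff=3.8675  idx=[4, 4, 5, 5, 6, 6, 7, 7]
step 2: w=[0.0431, 0.0431, 0.0984, 0.0984, 0.1832, 0.1832, 0.1752, 0.1752]  mean=0.4423  Neff=6.5946  idx=[2, 3, 4, 5, 5, 6, 7, 7]
step 3: w=[0.0671, 0.0671, 0.1468, 0.1468, 0.1468, 0.1418, 0.1418, 0.1418]  mean=0.5551  Neff=7.4646  idx=[1, 2, 3, 4, 5, 5, 6, 7]

N_eff = 7.4646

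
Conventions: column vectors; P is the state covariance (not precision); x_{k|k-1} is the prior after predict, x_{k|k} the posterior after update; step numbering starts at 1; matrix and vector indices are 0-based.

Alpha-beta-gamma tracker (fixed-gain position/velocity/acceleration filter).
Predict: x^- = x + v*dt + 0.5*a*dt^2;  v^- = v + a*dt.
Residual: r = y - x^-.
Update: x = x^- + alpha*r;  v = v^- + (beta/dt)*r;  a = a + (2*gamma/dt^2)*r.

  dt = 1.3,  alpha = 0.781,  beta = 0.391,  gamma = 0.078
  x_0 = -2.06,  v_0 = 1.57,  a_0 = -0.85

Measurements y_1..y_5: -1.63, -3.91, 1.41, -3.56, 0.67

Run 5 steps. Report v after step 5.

v_post = -0.5418

step 1: x_pred=-0.7372  r=-0.8928  x^+=-1.4345  v^+=0.1965  a^+=-0.9324
step 2: x_pred=-1.9669  r=-1.9431  x^+=-3.4845  v^+=-1.6001  a^+=-1.1118
step 3: x_pred=-6.5040  r=7.9140  x^+=-0.3232  v^+=-0.6651  a^+=-0.3812
step 4: x_pred=-1.5099  r=-2.0501  x^+=-3.1110  v^+=-1.7773  a^+=-0.5705
step 5: x_pred=-5.9036  r=6.5736  x^+=-0.7696  v^+=-0.5418  a^+=0.0363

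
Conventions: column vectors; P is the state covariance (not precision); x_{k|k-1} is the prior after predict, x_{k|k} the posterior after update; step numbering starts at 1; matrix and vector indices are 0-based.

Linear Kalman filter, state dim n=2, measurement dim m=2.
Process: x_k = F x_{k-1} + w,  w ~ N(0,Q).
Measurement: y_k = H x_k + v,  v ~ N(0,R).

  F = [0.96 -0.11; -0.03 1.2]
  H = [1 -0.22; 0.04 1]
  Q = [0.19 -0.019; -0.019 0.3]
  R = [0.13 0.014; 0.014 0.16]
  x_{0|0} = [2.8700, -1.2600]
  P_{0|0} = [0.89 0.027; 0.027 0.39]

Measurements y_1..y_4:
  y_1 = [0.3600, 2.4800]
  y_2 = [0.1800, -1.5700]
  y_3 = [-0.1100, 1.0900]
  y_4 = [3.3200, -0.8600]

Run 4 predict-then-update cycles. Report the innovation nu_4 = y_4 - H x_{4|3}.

innov = [3.4610, -1.6498]

step 1: x^-=[2.8938, -1.5981]  P^-=[1.0092 -0.0649; -0.0649 0.8605]  S=[1.2095 -0.1993; -0.1993 1.0169]  K=[0.8704 0.1464; -0.0736 0.8292]  nu=[-2.8854, 3.9623]  x^+=[0.9626, 1.8998]  P^+=[0.1220 0.0307; 0.0307 0.1304]
step 2: x^-=[0.7151, 2.2508]  P^-=[0.2975 -0.0042; -0.0042 0.4857]  S=[0.4529 -0.0851; -0.0851 0.6458]  K=[0.6780 0.1013; -0.1066 0.7377]  nu=[-0.0399, -3.8494]  x^+=[0.2982, -0.5848]  P^+=[0.0944 0.0219; 0.0219 0.1157]
step 3: x^-=[0.3506, -0.7107]  P^-=[0.2738 -0.0117; -0.0117 0.4651]  S=[0.4314 -0.0889; -0.0889 0.6246]  K=[0.6596 0.0928; -0.1142 0.7276]  nu=[-0.6169, 1.7866]  x^+=[0.1094, 0.6598]  P^+=[0.0915 0.0204; 0.0204 0.1140]
step 4: x^-=[0.0324, 0.7885]  P^-=[0.2714 -0.0131; -0.0131 0.4628]  S=[0.4296 -0.0899; -0.0899 0.6222]  K=[0.6577 0.0915; -0.1154 0.7263]  nu=[3.4610, -1.6498]  x^+=[2.1578, -0.8093]  P^+=[0.0912 0.0202; 0.0202 0.1138]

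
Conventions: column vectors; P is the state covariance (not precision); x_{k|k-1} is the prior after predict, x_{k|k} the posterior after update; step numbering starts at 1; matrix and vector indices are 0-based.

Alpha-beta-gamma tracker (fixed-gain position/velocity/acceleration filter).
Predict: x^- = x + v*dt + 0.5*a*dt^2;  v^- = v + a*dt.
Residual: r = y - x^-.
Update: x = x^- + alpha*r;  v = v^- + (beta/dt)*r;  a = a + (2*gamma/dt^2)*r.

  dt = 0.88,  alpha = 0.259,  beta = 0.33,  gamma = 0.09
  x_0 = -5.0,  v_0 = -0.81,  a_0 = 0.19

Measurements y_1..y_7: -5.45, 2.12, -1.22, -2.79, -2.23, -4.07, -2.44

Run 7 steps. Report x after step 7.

x_post = -2.0662

step 1: x_pred=-5.6392  r=0.1892  x^+=-5.5902  v^+=-0.5718  a^+=0.2340
step 2: x_pred=-6.0028  r=8.1228  x^+=-3.8990  v^+=2.6801  a^+=2.1220
step 3: x_pred=-0.7189  r=-0.5011  x^+=-0.8486  v^+=4.3596  a^+=2.0056
step 4: x_pred=3.7643  r=-6.5543  x^+=2.0668  v^+=3.6666  a^+=0.4821
step 5: x_pred=5.4800  r=-7.7100  x^+=3.4831  v^+=1.1996  a^+=-1.3100
step 6: x_pred=4.0315  r=-8.1015  x^+=1.9332  v^+=-2.9913  a^+=-3.1931
step 7: x_pred=-1.9355  r=-0.5045  x^+=-2.0662  v^+=-5.9905  a^+=-3.3104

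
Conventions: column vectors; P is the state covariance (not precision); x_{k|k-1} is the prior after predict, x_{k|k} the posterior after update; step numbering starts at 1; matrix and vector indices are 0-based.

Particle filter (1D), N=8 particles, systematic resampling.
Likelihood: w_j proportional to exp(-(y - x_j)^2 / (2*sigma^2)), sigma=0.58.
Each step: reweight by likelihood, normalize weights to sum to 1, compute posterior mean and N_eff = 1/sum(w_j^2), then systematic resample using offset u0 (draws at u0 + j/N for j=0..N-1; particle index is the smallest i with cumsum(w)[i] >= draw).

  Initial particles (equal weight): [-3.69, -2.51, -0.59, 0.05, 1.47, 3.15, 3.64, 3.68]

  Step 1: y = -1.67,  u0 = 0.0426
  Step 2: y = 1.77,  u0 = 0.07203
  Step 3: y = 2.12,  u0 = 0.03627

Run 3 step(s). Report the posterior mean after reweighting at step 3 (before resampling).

step 1: w=[0.0043, 0.6469, 0.3261, 0.0227, 0.0000, 0.0000, 0.0000, 0.0000]  mean=-1.8307  Neff=1.9036  idx=[1, 1, 1, 1, 1, 2, 2, 2]
step 2: w=[0.0000, 0.0000, 0.0000, 0.0000, 0.0000, 0.3333, 0.3333, 0.3333]  mean=-0.5900  Neff=3.0000  idx=[5, 5, 5, 6, 6, 7, 7, 7]
step 3: w=[0.1250, 0.1250, 0.1250, 0.1250, 0.1250, 0.1250, 0.1250, 0.1250]  mean=-0.5900  Neff=8.0000  idx=[0, 1, 2, 3, 4, 5, 6, 7]

post_mean = -0.5900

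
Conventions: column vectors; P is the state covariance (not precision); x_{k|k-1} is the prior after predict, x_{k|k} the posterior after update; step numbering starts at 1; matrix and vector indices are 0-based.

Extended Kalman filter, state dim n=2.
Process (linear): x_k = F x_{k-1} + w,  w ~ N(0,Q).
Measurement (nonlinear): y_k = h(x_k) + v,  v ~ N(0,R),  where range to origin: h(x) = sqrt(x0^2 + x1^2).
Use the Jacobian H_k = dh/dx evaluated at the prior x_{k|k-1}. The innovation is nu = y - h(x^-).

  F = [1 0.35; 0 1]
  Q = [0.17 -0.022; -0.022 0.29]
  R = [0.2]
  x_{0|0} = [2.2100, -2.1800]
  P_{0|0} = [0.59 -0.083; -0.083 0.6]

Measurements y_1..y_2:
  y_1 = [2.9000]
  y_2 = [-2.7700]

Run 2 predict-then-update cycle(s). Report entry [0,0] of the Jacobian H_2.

step 1: x^-=[1.4470, -2.1800]  P^-=[0.7754 0.1050; 0.1050 0.8900]  H_jac=[0.5530 -0.8332]  S=[0.9582]  K=[0.3562; -0.7133]  nu=[0.2835]  x^+=[1.5480, -2.3822]  P^+=[0.6538 0.3485; 0.3485 0.4025]
step 2: x^-=[0.7142, -2.3822]  P^-=[1.1170 0.4673; 0.4673 0.6925]  H_jac=[0.2872 -0.9579]  S=[0.6704]  K=[-0.1892; -0.7893]  nu=[-5.2570]  x^+=[1.7090, 1.7669]  P^+=[1.0930 0.3672; 0.3672 0.2749]

H_jac[0,0] = 0.2872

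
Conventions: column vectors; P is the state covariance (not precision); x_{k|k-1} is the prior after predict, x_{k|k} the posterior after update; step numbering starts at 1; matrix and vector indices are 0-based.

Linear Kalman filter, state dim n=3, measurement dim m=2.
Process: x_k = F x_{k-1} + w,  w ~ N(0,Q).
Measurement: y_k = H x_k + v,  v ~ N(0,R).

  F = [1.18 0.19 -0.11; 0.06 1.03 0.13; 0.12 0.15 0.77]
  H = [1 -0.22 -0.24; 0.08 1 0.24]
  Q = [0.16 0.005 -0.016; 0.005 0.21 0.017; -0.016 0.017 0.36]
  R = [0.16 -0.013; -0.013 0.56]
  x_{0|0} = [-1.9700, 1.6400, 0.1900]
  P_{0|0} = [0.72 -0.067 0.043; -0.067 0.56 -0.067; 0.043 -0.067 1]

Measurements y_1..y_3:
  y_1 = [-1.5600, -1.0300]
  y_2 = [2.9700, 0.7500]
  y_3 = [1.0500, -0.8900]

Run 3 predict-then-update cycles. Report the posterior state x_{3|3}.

x_post = [1.0543, -0.1334, -1.0394]

step 1: x^-=[-2.0339, 1.5957, 0.1559]  P^-=[1.1564 0.0813 0.0336; 0.0813 0.7980 0.1481; 0.0336 0.1481 0.9659]  S=[1.3744 -0.1077; -0.1077 1.5065]  K=[0.8367 0.1806; -0.0510 0.5540; -0.1488 0.2434]  nu=[0.8624, -2.5004]  x^+=[-1.7639, 0.1665, -0.5809]  P^+=[0.1778 0.0382 0.1576; 0.0382 0.3260 -0.0756; 0.1576 -0.0756 0.8385]
step 2: x^-=[-1.9859, -0.0099, -0.6340]  P^-=[0.4088 0.1461 0.0864; 0.1461 0.5576 0.1059; 0.0864 0.1059 0.8801]  S=[0.5519 -0.0221; -0.0221 1.2484]  K=[0.6517 0.1714; 0.0155 0.4766; -0.2582 0.2550]  nu=[4.8016, 1.0709]  x^+=[1.3270, 0.5747, -1.6007]  P^+=[0.1426 0.0455 0.1274; 0.0455 0.2742 -0.0462; 0.1274 -0.0462 0.7592]
step 3: x^-=[1.8511, 0.4635, -0.9871]  P^-=[0.3670 0.1365 0.0649; 0.1365 0.5094 0.1127; 0.0649 0.1127 0.8328]  S=[0.5203 -0.0283; -0.0283 1.1982]  K=[0.6267 0.1662; 0.0198 0.4573; -0.2931 0.2583]  nu=[-0.9360, -1.2647]  x^+=[1.0543, -0.1334, -1.0394]  P^+=[0.1354 0.0472 0.1122; 0.0472 0.2591 -0.0295; 0.1122 -0.0295 0.7039]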